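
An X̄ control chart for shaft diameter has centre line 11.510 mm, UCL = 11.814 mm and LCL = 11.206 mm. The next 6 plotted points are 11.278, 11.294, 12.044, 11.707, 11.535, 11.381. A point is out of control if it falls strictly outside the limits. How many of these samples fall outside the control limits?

1

Compare each point to [11.206, 11.814]: sample 3 = 12.044 > UCL.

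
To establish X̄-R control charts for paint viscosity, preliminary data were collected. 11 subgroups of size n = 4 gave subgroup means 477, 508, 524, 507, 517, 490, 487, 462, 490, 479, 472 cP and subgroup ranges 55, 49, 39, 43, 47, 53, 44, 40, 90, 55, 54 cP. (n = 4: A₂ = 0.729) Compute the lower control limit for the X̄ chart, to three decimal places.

X̄̄ = (477 + 508 + 524 + 507 + 517 + 490 + 487 + 462 + 490 + 479 + 472) / 11 = 5413.0000 / 11 = 492.0909
R̄ = (55 + 49 + 39 + 43 + 47 + 53 + 44 + 40 + 90 + 55 + 54) / 11 = 569.0000 / 11 = 51.7273
LCL = X̄̄ − A₂·R̄ = 492.0909 − 0.729 × 51.7273 = 454.3817

454.382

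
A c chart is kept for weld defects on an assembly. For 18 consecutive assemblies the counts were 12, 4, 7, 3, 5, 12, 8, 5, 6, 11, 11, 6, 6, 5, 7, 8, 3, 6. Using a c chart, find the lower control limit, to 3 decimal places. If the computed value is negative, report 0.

0.000

c̄ = (12 + 4 + 7 + 3 + 5 + 12 + 8 + 5 + 6 + 11 + 11 + 6 + 6 + 5 + 7 + 8 + 3 + 6) / 18 = 125 / 18 = 6.9444
LCL = c̄ − 3√c̄ = 6.9444 − 3 × 2.6352 = -0.9612 → 0 (cannot be negative)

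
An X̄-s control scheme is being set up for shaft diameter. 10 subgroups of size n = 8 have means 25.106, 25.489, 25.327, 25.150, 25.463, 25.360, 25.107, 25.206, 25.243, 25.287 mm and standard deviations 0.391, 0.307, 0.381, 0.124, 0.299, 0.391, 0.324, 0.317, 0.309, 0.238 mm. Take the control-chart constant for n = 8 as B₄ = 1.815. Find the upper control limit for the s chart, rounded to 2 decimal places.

s̄ = (0.391 + 0.307 + 0.381 + 0.124 + 0.299 + 0.391 + 0.324 + 0.317 + 0.309 + 0.238) / 10 = 0.3081
UCL_s = B₄·s̄ = 1.815 × 0.3081 = 0.5592

0.56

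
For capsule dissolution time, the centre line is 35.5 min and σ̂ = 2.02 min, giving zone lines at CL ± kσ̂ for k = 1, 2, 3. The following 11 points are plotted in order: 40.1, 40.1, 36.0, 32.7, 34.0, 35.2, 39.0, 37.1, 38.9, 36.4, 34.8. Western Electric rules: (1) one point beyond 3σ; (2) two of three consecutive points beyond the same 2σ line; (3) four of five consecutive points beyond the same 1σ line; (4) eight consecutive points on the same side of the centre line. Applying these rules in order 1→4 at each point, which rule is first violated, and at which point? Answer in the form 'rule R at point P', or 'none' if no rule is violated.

rule 2 at point 2

Zone of each point (C = within 1σ̂, B = 1σ̂–2σ̂, A = 2σ̂–3σ̂, * = beyond 3σ̂; sign = side of CL): 1:+A, 2:+A, 3:+C, 4:-B, 5:-C, 6:-C, 7:+B, 8:+C, 9:+B, 10:+C, 11:-C
Rule 2 (two of three consecutive points beyond the same 2σ limit) is satisfied at point 2.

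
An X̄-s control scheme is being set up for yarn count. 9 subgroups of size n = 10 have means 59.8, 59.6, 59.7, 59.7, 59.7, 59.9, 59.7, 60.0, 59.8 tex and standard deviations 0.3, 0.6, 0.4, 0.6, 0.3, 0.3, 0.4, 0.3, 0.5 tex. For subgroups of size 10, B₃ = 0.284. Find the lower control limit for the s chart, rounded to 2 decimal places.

s̄ = (0.3 + 0.6 + 0.4 + 0.6 + 0.3 + 0.3 + 0.4 + 0.3 + 0.5) / 9 = 0.4111
LCL_s = B₃·s̄ = 0.284 × 0.4111 = 0.1168

0.12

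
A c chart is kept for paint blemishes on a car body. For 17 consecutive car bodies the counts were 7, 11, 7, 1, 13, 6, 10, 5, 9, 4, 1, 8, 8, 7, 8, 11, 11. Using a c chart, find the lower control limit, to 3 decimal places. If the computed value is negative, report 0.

c̄ = (7 + 11 + 7 + 1 + 13 + 6 + 10 + 5 + 9 + 4 + 1 + 8 + 8 + 7 + 8 + 11 + 11) / 17 = 127 / 17 = 7.4706
LCL = c̄ − 3√c̄ = 7.4706 − 3 × 2.7332 = -0.7291 → 0 (cannot be negative)

0.000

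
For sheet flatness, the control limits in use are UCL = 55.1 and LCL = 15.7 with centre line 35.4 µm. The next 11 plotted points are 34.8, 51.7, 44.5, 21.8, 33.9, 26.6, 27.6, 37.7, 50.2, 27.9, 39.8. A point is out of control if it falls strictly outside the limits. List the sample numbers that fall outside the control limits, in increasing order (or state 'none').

none

All 11 points lie within [15.7, 55.1].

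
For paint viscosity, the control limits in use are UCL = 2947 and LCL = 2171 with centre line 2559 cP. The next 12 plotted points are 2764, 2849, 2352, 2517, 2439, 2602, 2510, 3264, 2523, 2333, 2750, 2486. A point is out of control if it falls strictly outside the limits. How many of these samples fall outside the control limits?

Compare each point to [2171, 2947]: sample 8 = 3264 > UCL.

1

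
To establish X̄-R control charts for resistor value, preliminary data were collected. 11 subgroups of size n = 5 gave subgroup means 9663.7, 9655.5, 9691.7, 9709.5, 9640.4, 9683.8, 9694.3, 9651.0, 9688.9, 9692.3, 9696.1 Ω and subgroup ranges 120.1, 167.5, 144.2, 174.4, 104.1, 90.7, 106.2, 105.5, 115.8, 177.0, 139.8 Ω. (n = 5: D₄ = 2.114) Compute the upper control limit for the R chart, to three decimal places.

R̄ = (120.1 + 167.5 + 144.2 + 174.4 + 104.1 + 90.7 + 106.2 + 105.5 + 115.8 + 177.0 + 139.8) / 11 = 1445.3000 / 11 = 131.3909
UCL_R = D₄·R̄ = 2.114 × 131.3909 = 277.7604

277.760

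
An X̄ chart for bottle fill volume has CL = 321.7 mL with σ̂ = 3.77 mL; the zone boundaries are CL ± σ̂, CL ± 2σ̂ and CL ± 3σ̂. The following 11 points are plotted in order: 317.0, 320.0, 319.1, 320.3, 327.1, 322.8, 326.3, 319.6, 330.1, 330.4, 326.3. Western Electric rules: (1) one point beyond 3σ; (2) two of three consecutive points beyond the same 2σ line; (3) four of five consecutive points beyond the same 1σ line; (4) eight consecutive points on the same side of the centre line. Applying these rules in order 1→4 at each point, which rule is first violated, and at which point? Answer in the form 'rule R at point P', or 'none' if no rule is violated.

rule 2 at point 10

Zone of each point (C = within 1σ̂, B = 1σ̂–2σ̂, A = 2σ̂–3σ̂, * = beyond 3σ̂; sign = side of CL): 1:-B, 2:-C, 3:-C, 4:-C, 5:+B, 6:+C, 7:+B, 8:-C, 9:+A, 10:+A, 11:+B
Rule 2 (two of three consecutive points beyond the same 2σ limit) is satisfied at point 10.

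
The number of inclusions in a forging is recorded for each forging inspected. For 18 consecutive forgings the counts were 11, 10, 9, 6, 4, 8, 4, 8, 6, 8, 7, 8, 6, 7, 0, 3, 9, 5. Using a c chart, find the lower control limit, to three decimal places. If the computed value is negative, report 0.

0.000

c̄ = (11 + 10 + 9 + 6 + 4 + 8 + 4 + 8 + 6 + 8 + 7 + 8 + 6 + 7 + 0 + 3 + 9 + 5) / 18 = 119 / 18 = 6.6111
LCL = c̄ − 3√c̄ = 6.6111 − 3 × 2.5712 = -1.1025 → 0 (cannot be negative)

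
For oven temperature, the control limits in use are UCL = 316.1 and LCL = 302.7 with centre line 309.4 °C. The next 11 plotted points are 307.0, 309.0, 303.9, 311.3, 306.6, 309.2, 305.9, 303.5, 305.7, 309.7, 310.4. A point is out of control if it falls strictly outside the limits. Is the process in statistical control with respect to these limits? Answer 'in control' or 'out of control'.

All 11 points lie within [302.7, 316.1].

in control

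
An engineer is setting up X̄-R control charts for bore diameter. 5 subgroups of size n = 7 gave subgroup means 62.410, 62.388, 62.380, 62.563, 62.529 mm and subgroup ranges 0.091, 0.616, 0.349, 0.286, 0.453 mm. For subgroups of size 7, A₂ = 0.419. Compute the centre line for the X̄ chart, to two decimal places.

62.45

X̄̄ = (62.410 + 62.388 + 62.380 + 62.563 + 62.529) / 5 = 312.2700 / 5 = 62.4540
CL = X̄̄ = 62.4540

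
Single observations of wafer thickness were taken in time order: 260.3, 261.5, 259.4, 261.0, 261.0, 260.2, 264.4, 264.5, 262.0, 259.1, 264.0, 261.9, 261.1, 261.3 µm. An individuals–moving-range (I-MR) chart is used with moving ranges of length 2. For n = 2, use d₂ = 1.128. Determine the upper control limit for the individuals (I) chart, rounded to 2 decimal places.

X̄ = (260.3 + 261.5 + 259.4 + 261.0 + 261.0 + 260.2 + 264.4 + 264.5 + 262.0 + 259.1 + 264.0 + 261.9 + 261.1 + 261.3) / 14 = 261.5500
Moving ranges: 1.2, 2.1, 1.6, 0.0, 0.8, 4.2, 0.1, 2.5, 2.9, 4.9, 2.1, 0.8, 0.2; M̄R̄ = 23.4000 / 13 = 1.8000
UCL = X̄ + 3·M̄R̄/d₂ = 261.5500 + 3 × 1.8000 / 1.128 = 266.3372

266.34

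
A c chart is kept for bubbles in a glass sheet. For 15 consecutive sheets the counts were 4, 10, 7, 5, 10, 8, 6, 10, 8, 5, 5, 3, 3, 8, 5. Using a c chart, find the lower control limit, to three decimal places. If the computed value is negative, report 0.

0.000

c̄ = (4 + 10 + 7 + 5 + 10 + 8 + 6 + 10 + 8 + 5 + 5 + 3 + 3 + 8 + 5) / 15 = 97 / 15 = 6.4667
LCL = c̄ − 3√c̄ = 6.4667 − 3 × 2.5430 = -1.1622 → 0 (cannot be negative)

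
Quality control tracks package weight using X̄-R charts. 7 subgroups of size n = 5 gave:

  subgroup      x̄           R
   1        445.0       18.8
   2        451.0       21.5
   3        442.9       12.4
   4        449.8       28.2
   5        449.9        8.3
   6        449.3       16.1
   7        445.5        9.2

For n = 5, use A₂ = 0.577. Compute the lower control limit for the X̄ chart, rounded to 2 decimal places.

438.19

X̄̄ = (445.0 + 451.0 + 442.9 + 449.8 + 449.9 + 449.3 + 445.5) / 7 = 3133.4000 / 7 = 447.6286
R̄ = (18.8 + 21.5 + 12.4 + 28.2 + 8.3 + 16.1 + 9.2) / 7 = 114.5000 / 7 = 16.3571
LCL = X̄̄ − A₂·R̄ = 447.6286 − 0.577 × 16.3571 = 438.1905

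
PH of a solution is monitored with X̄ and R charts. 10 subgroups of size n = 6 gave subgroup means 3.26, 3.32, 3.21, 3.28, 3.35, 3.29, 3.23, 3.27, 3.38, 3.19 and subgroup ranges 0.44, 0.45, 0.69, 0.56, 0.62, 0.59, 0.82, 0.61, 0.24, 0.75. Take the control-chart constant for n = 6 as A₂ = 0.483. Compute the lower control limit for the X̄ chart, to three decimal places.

X̄̄ = (3.26 + 3.32 + 3.21 + 3.28 + 3.35 + 3.29 + 3.23 + 3.27 + 3.38 + 3.19) / 10 = 32.7800 / 10 = 3.2780
R̄ = (0.44 + 0.45 + 0.69 + 0.56 + 0.62 + 0.59 + 0.82 + 0.61 + 0.24 + 0.75) / 10 = 5.7700 / 10 = 0.5770
LCL = X̄̄ − A₂·R̄ = 3.2780 − 0.483 × 0.5770 = 2.9993

2.999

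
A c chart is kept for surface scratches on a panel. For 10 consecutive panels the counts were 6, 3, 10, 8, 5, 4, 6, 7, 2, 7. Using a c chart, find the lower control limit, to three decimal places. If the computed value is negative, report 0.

0.000

c̄ = (6 + 3 + 10 + 8 + 5 + 4 + 6 + 7 + 2 + 7) / 10 = 58 / 10 = 5.8000
LCL = c̄ − 3√c̄ = 5.8000 − 3 × 2.4083 = -1.4250 → 0 (cannot be negative)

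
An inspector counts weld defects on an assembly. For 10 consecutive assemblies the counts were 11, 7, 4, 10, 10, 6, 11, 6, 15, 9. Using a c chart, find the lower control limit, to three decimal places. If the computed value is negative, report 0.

0.000

c̄ = (11 + 7 + 4 + 10 + 10 + 6 + 11 + 6 + 15 + 9) / 10 = 89 / 10 = 8.9000
LCL = c̄ − 3√c̄ = 8.9000 − 3 × 2.9833 = -0.0499 → 0 (cannot be negative)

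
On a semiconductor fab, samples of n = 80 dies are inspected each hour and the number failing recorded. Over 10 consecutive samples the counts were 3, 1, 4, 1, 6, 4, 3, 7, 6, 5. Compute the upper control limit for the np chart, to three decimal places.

9.848

p̄ = Σdᵢ / (k·n) = 40 / (10 × 80) = 0.05000
UCL = np̄ + 3·√(np̄(1−p̄)) = 4.0000 + 3 × √(4.0000×0.95000) = 4.0000 + 3 × 1.9494 = 9.8481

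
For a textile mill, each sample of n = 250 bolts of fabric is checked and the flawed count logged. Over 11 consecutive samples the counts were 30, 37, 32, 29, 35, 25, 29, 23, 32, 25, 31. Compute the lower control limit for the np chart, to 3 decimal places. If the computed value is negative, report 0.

14.444

p̄ = Σdᵢ / (k·n) = 328 / (11 × 250) = 0.11927
LCL = np̄ − 3·√(np̄(1−p̄)) = 29.8182 − 3 × 5.1246 = 14.4443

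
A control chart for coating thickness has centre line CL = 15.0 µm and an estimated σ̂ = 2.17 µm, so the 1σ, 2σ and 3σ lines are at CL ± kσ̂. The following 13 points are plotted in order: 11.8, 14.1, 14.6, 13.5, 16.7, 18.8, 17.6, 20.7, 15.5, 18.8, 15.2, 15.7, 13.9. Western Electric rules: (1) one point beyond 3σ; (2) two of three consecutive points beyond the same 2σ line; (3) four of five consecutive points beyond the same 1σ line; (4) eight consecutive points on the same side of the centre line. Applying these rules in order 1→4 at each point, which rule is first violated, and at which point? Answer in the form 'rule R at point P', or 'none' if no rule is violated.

Zone of each point (C = within 1σ̂, B = 1σ̂–2σ̂, A = 2σ̂–3σ̂, * = beyond 3σ̂; sign = side of CL): 1:-B, 2:-C, 3:-C, 4:-C, 5:+C, 6:+B, 7:+B, 8:+A, 9:+C, 10:+B, 11:+C, 12:+C, 13:-C
Rule 3 (four of five consecutive points beyond the same 1σ limit) is satisfied at point 10.

rule 3 at point 10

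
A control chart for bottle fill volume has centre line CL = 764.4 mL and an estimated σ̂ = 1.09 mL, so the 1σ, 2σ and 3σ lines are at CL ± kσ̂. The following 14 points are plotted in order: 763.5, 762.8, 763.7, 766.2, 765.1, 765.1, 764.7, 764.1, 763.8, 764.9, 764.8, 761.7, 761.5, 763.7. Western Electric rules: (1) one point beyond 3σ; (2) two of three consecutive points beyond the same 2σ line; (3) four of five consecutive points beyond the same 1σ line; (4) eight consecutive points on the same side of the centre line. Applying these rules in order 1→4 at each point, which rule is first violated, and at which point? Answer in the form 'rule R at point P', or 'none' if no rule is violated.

Zone of each point (C = within 1σ̂, B = 1σ̂–2σ̂, A = 2σ̂–3σ̂, * = beyond 3σ̂; sign = side of CL): 1:-C, 2:-B, 3:-C, 4:+B, 5:+C, 6:+C, 7:+C, 8:-C, 9:-C, 10:+C, 11:+C, 12:-A, 13:-A, 14:-C
Rule 2 (two of three consecutive points beyond the same 2σ limit) is satisfied at point 13.

rule 2 at point 13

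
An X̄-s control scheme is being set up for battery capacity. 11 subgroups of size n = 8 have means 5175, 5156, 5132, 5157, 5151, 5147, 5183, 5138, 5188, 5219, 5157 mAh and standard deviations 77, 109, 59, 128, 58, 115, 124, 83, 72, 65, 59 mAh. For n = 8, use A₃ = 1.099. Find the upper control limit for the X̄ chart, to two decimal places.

X̄̄ = (5175 + 5156 + 5132 + 5157 + 5151 + 5147 + 5183 + 5138 + 5188 + 5219 + 5157) / 11 = 5163.9091
s̄ = (77 + 109 + 59 + 128 + 58 + 115 + 124 + 83 + 72 + 65 + 59) / 11 = 86.2727
UCL = X̄̄ + A₃·s̄ = 5163.9091 + 1.099 × 86.2727 = 5258.7228

5258.72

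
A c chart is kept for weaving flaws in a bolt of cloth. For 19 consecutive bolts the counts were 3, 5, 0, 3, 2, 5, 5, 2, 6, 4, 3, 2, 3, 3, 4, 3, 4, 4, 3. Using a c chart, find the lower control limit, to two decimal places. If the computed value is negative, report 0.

0.00

c̄ = (3 + 5 + 0 + 3 + 2 + 5 + 5 + 2 + 6 + 4 + 3 + 2 + 3 + 3 + 4 + 3 + 4 + 4 + 3) / 19 = 64 / 19 = 3.3684
LCL = c̄ − 3√c̄ = 3.3684 − 3 × 1.8353 = -2.1376 → 0 (cannot be negative)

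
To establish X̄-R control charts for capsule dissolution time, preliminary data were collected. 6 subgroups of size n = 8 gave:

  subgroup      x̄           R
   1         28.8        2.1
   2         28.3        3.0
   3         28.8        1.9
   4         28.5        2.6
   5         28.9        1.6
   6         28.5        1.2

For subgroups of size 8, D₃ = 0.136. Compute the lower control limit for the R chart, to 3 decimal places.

R̄ = (2.1 + 3.0 + 1.9 + 2.6 + 1.6 + 1.2) / 6 = 12.4000 / 6 = 2.0667
LCL_R = D₃·R̄ = 0.136 × 2.0667 = 0.2811

0.281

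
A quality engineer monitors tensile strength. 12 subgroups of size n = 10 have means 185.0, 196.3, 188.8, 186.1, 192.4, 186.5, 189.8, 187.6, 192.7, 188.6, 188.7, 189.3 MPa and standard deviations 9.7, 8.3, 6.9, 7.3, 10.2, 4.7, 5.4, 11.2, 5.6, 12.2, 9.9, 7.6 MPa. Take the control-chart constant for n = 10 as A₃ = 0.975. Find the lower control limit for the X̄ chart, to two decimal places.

181.27

X̄̄ = (185.0 + 196.3 + 188.8 + 186.1 + 192.4 + 186.5 + 189.8 + 187.6 + 192.7 + 188.6 + 188.7 + 189.3) / 12 = 189.3167
s̄ = (9.7 + 8.3 + 6.9 + 7.3 + 10.2 + 4.7 + 5.4 + 11.2 + 5.6 + 12.2 + 9.9 + 7.6) / 12 = 8.2500
LCL = X̄̄ − A₃·s̄ = 189.3167 − 0.975 × 8.2500 = 181.2729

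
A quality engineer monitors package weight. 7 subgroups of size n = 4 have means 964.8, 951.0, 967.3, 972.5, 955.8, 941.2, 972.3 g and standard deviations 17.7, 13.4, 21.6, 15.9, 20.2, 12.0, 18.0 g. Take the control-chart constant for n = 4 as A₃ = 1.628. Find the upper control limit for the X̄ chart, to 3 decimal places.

X̄̄ = (964.8 + 951.0 + 967.3 + 972.5 + 955.8 + 941.2 + 972.3) / 7 = 960.7000
s̄ = (17.7 + 13.4 + 21.6 + 15.9 + 20.2 + 12.0 + 18.0) / 7 = 16.9714
UCL = X̄̄ + A₃·s̄ = 960.7000 + 1.628 × 16.9714 = 988.3295

988.329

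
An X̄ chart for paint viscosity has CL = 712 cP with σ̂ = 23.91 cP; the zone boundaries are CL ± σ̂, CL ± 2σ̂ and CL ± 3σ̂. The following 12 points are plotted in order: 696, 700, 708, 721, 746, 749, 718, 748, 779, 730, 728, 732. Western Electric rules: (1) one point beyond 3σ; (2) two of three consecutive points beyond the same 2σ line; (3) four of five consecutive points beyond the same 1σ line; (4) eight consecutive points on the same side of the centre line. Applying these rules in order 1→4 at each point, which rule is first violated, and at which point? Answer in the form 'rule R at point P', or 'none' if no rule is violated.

Zone of each point (C = within 1σ̂, B = 1σ̂–2σ̂, A = 2σ̂–3σ̂, * = beyond 3σ̂; sign = side of CL): 1:-C, 2:-C, 3:-C, 4:+C, 5:+B, 6:+B, 7:+C, 8:+B, 9:+A, 10:+C, 11:+C, 12:+C
Rule 3 (four of five consecutive points beyond the same 1σ limit) is satisfied at point 9.

rule 3 at point 9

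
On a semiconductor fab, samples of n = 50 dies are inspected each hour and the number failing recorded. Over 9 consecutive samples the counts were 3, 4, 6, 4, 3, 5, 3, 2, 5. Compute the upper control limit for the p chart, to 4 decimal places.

p̄ = Σdᵢ / (k·n) = 35 / (9 × 50) = 0.07778
UCL = p̄ + 3·√(p̄(1−p̄)/n) = 0.07778 + 3 × √(0.07778×0.92222/50) = 0.07778 + 3 × 0.03788 = 0.19140

0.1914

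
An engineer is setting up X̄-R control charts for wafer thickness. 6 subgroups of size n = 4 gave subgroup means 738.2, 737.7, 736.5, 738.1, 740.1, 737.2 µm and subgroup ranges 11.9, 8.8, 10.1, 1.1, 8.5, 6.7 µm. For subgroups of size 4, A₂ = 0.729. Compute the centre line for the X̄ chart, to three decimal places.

X̄̄ = (738.2 + 737.7 + 736.5 + 738.1 + 740.1 + 737.2) / 6 = 4427.8000 / 6 = 737.9667
CL = X̄̄ = 737.9667

737.967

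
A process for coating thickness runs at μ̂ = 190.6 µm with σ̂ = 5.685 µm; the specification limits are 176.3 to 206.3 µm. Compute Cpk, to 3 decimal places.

Cpu = (USL − μ̂) / (3σ̂) = (206.3 − 190.6) / (3 × 5.685) = 0.9206; Cpl = (μ̂ − LSL) / (3σ̂) = (190.6 − 176.3) / (3 × 5.685) = 0.8385; Cpk = min(Cpu, Cpl) = 0.8385

0.838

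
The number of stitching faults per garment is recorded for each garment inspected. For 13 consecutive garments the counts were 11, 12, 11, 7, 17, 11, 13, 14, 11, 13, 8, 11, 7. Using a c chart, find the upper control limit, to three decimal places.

c̄ = (11 + 12 + 11 + 7 + 17 + 11 + 13 + 14 + 11 + 13 + 8 + 11 + 7) / 13 = 146 / 13 = 11.2308
UCL = c̄ + 3√c̄ = 11.2308 + 3 × √11.2308 = 11.2308 + 3 × 3.3512 = 21.2845

21.284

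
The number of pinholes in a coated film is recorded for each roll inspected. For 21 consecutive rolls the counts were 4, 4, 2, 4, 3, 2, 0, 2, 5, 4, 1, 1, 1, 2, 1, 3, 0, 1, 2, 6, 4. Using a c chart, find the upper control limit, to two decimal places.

c̄ = (4 + 4 + 2 + 4 + 3 + 2 + 0 + 2 + 5 + 4 + 1 + 1 + 1 + 2 + 1 + 3 + 0 + 1 + 2 + 6 + 4) / 21 = 52 / 21 = 2.4762
UCL = c̄ + 3√c̄ = 2.4762 + 3 × √2.4762 = 2.4762 + 3 × 1.5736 = 7.1970

7.20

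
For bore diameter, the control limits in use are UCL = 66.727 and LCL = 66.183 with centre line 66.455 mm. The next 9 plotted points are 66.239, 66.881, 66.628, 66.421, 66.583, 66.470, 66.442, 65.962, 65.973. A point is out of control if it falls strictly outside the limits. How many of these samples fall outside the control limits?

Compare each point to [66.183, 66.727]: sample 2 = 66.881 > UCL; sample 8 = 65.962 < LCL; sample 9 = 65.973 < LCL.

3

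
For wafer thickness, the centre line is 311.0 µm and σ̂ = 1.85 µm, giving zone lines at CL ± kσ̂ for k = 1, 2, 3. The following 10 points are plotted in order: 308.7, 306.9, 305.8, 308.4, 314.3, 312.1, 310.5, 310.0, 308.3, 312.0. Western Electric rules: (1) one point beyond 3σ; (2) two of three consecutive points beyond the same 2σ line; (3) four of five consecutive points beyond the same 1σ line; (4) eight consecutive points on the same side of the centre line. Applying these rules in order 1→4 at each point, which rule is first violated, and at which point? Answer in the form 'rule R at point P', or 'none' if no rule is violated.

Zone of each point (C = within 1σ̂, B = 1σ̂–2σ̂, A = 2σ̂–3σ̂, * = beyond 3σ̂; sign = side of CL): 1:-B, 2:-A, 3:-A, 4:-B, 5:+B, 6:+C, 7:-C, 8:-C, 9:-B, 10:+C
Rule 2 (two of three consecutive points beyond the same 2σ limit) is satisfied at point 3.

rule 2 at point 3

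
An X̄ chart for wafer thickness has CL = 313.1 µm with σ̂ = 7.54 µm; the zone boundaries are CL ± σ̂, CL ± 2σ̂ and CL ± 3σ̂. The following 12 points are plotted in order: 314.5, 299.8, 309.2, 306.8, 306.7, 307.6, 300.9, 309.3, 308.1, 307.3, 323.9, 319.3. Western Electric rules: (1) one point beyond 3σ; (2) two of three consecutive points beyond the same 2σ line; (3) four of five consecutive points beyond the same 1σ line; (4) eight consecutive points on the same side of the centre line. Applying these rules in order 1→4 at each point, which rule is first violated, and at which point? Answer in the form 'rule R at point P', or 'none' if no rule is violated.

Zone of each point (C = within 1σ̂, B = 1σ̂–2σ̂, A = 2σ̂–3σ̂, * = beyond 3σ̂; sign = side of CL): 1:+C, 2:-B, 3:-C, 4:-C, 5:-C, 6:-C, 7:-B, 8:-C, 9:-C, 10:-C, 11:+B, 12:+C
Rule 4 (eight consecutive points on the same side of the centre line) is satisfied at point 9.

rule 4 at point 9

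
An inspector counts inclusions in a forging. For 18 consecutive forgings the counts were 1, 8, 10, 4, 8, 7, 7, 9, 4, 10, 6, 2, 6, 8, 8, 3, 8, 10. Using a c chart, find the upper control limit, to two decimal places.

14.32

c̄ = (1 + 8 + 10 + 4 + 8 + 7 + 7 + 9 + 4 + 10 + 6 + 2 + 6 + 8 + 8 + 3 + 8 + 10) / 18 = 119 / 18 = 6.6111
UCL = c̄ + 3√c̄ = 6.6111 + 3 × √6.6111 = 6.6111 + 3 × 2.5712 = 14.3247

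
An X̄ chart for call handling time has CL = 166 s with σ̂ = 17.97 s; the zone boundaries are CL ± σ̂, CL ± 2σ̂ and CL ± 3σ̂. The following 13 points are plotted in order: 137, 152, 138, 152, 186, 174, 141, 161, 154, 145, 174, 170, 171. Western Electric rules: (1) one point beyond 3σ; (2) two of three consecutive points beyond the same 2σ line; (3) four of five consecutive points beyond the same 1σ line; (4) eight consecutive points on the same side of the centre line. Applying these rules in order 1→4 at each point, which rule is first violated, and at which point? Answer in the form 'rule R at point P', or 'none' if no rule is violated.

none

Zone of each point (C = within 1σ̂, B = 1σ̂–2σ̂, A = 2σ̂–3σ̂, * = beyond 3σ̂; sign = side of CL): 1:-B, 2:-C, 3:-B, 4:-C, 5:+B, 6:+C, 7:-B, 8:-C, 9:-C, 10:-B, 11:+C, 12:+C, 13:+C
No rule fires across all 13 points.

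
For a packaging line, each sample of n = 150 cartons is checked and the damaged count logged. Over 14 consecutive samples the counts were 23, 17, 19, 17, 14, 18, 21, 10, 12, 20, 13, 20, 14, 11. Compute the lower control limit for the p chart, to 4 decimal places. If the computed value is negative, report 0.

p̄ = Σdᵢ / (k·n) = 229 / (14 × 150) = 0.10905
LCL = p̄ − 3·√(p̄(1−p̄)/n) = 0.10905 − 3 × 0.02545 = 0.03270

0.0327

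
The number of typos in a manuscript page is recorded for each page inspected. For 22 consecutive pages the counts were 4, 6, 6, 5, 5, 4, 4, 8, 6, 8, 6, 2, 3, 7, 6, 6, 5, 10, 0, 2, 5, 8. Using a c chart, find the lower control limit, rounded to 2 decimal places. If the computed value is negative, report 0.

0.00

c̄ = (4 + 6 + 6 + 5 + 5 + 4 + 4 + 8 + 6 + 8 + 6 + 2 + 3 + 7 + 6 + 6 + 5 + 10 + 0 + 2 + 5 + 8) / 22 = 116 / 22 = 5.2727
LCL = c̄ − 3√c̄ = 5.2727 − 3 × 2.2962 = -1.6160 → 0 (cannot be negative)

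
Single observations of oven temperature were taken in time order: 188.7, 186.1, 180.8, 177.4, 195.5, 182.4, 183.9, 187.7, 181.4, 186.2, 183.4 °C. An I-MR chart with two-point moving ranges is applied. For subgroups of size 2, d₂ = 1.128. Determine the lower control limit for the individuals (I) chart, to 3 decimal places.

X̄ = (188.7 + 186.1 + 180.8 + 177.4 + 195.5 + 182.4 + 183.9 + 187.7 + 181.4 + 186.2 + 183.4) / 11 = 184.8636
Moving ranges: 2.6, 5.3, 3.4, 18.1, 13.1, 1.5, 3.8, 6.3, 4.8, 2.8; M̄R̄ = 61.7000 / 10 = 6.1700
LCL = X̄ − 3·M̄R̄/d₂ = 184.8636 − 3 × 6.1700 / 1.128 = 168.4541

168.454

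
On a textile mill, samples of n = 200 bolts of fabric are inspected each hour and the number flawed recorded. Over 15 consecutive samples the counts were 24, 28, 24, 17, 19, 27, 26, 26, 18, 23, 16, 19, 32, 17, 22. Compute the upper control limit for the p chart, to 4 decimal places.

0.1797

p̄ = Σdᵢ / (k·n) = 338 / (15 × 200) = 0.11267
UCL = p̄ + 3·√(p̄(1−p̄)/n) = 0.11267 + 3 × √(0.11267×0.88733/200) = 0.11267 + 3 × 0.02236 = 0.17974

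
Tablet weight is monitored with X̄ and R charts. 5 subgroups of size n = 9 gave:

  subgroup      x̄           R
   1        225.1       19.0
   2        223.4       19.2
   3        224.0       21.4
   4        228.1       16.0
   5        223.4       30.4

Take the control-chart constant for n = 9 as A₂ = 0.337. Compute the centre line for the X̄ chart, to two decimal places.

X̄̄ = (225.1 + 223.4 + 224.0 + 228.1 + 223.4) / 5 = 1124.0000 / 5 = 224.8000
CL = X̄̄ = 224.8000

224.80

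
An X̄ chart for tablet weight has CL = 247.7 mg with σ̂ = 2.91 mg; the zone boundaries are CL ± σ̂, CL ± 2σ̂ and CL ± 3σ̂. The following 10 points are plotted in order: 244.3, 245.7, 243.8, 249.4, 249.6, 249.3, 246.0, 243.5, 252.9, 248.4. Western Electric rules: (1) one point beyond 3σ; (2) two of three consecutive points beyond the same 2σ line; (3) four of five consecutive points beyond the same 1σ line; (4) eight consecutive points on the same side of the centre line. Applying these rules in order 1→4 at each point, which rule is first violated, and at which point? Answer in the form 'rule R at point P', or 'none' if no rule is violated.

Zone of each point (C = within 1σ̂, B = 1σ̂–2σ̂, A = 2σ̂–3σ̂, * = beyond 3σ̂; sign = side of CL): 1:-B, 2:-C, 3:-B, 4:+C, 5:+C, 6:+C, 7:-C, 8:-B, 9:+B, 10:+C
No rule fires across all 10 points.

none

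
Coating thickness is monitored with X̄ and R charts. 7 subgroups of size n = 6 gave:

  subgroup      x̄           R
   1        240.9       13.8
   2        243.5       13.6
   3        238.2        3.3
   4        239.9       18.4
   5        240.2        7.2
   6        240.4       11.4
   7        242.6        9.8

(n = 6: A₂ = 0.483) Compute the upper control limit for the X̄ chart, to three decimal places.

246.162

X̄̄ = (240.9 + 243.5 + 238.2 + 239.9 + 240.2 + 240.4 + 242.6) / 7 = 1685.7000 / 7 = 240.8143
R̄ = (13.8 + 13.6 + 3.3 + 18.4 + 7.2 + 11.4 + 9.8) / 7 = 77.5000 / 7 = 11.0714
UCL = X̄̄ + A₂·R̄ = 240.8143 + 0.483 × 11.0714 = 246.1618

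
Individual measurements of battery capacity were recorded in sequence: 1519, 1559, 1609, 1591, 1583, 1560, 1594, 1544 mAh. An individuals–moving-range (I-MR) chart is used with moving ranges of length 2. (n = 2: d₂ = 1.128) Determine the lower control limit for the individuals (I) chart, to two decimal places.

X̄ = (1519 + 1559 + 1609 + 1591 + 1583 + 1560 + 1594 + 1544) / 8 = 1569.8750
Moving ranges: 40, 50, 18, 8, 23, 34, 50; M̄R̄ = 223.0000 / 7 = 31.8571
LCL = X̄ − 3·M̄R̄/d₂ = 1569.8750 − 3 × 31.8571 / 1.128 = 1485.1486

1485.15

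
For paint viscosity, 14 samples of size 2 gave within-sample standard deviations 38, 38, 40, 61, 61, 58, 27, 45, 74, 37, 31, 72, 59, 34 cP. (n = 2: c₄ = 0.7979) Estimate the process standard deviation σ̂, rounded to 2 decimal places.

s̄ = (38 + 38 + 40 + 61 + 61 + 58 + 27 + 45 + 74 + 37 + 31 + 72 + 59 + 34) / 14 = 48.2143
σ̂ = s̄ / c₄ = 48.2143 / 0.7979 = 60.4265

60.43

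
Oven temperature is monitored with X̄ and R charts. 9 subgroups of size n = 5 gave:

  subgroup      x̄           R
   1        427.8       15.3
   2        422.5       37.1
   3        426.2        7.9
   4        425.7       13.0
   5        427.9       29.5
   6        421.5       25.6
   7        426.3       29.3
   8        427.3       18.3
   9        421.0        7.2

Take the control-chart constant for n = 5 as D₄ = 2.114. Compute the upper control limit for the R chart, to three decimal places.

43.032

R̄ = (15.3 + 37.1 + 7.9 + 13.0 + 29.5 + 25.6 + 29.3 + 18.3 + 7.2) / 9 = 183.2000 / 9 = 20.3556
UCL_R = D₄·R̄ = 2.114 × 20.3556 = 43.0316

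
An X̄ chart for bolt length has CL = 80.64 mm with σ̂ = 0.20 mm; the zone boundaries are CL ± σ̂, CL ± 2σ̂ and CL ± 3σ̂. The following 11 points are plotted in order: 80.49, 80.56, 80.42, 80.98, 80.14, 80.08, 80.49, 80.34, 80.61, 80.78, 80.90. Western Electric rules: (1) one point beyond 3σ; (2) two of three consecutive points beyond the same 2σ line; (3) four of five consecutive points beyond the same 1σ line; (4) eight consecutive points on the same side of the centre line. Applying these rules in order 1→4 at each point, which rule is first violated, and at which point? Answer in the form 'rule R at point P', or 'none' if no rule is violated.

rule 2 at point 6

Zone of each point (C = within 1σ̂, B = 1σ̂–2σ̂, A = 2σ̂–3σ̂, * = beyond 3σ̂; sign = side of CL): 1:-C, 2:-C, 3:-B, 4:+B, 5:-A, 6:-A, 7:-C, 8:-B, 9:-C, 10:+C, 11:+B
Rule 2 (two of three consecutive points beyond the same 2σ limit) is satisfied at point 6.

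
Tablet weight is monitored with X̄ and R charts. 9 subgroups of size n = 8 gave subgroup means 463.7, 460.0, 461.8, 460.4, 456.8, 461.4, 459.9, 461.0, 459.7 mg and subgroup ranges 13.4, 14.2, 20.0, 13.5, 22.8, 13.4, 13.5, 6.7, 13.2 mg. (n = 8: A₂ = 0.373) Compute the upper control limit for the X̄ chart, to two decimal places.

465.94

X̄̄ = (463.7 + 460.0 + 461.8 + 460.4 + 456.8 + 461.4 + 459.9 + 461.0 + 459.7) / 9 = 4144.7000 / 9 = 460.5222
R̄ = (13.4 + 14.2 + 20.0 + 13.5 + 22.8 + 13.4 + 13.5 + 6.7 + 13.2) / 9 = 130.7000 / 9 = 14.5222
UCL = X̄̄ + A₂·R̄ = 460.5222 + 0.373 × 14.5222 = 465.9390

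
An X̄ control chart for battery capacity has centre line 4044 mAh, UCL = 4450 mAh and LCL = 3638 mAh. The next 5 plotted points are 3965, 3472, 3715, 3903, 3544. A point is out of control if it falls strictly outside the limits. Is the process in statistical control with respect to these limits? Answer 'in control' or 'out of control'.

out of control

Compare each point to [3638, 4450]: sample 2 = 3472 < LCL; sample 5 = 3544 < LCL.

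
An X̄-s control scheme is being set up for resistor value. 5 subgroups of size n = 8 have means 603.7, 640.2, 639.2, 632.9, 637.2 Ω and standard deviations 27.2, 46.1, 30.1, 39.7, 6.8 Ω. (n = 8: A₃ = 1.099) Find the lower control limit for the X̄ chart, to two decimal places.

X̄̄ = (603.7 + 640.2 + 639.2 + 632.9 + 637.2) / 5 = 630.6400
s̄ = (27.2 + 46.1 + 30.1 + 39.7 + 6.8) / 5 = 29.9800
LCL = X̄̄ − A₃·s̄ = 630.6400 − 1.099 × 29.9800 = 597.6920

597.69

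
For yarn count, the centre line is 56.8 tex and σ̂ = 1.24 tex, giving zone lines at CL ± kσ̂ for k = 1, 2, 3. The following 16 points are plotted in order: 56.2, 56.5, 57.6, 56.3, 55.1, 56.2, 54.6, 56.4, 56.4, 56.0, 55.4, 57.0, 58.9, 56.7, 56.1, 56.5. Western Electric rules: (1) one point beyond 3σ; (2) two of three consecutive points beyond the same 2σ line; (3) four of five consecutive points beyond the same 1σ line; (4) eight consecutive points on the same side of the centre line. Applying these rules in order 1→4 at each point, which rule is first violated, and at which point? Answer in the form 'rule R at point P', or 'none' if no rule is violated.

Zone of each point (C = within 1σ̂, B = 1σ̂–2σ̂, A = 2σ̂–3σ̂, * = beyond 3σ̂; sign = side of CL): 1:-C, 2:-C, 3:+C, 4:-C, 5:-B, 6:-C, 7:-B, 8:-C, 9:-C, 10:-C, 11:-B, 12:+C, 13:+B, 14:-C, 15:-C, 16:-C
Rule 4 (eight consecutive points on the same side of the centre line) is satisfied at point 11.

rule 4 at point 11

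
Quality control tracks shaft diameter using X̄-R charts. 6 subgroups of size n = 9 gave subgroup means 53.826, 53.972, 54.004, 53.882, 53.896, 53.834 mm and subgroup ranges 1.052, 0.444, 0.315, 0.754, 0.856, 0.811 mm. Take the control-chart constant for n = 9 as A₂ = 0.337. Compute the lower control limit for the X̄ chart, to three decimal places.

53.665

X̄̄ = (53.826 + 53.972 + 54.004 + 53.882 + 53.896 + 53.834) / 6 = 323.4140 / 6 = 53.9023
R̄ = (1.052 + 0.444 + 0.315 + 0.754 + 0.856 + 0.811) / 6 = 4.2320 / 6 = 0.7053
LCL = X̄̄ − A₂·R̄ = 53.9023 − 0.337 × 0.7053 = 53.6646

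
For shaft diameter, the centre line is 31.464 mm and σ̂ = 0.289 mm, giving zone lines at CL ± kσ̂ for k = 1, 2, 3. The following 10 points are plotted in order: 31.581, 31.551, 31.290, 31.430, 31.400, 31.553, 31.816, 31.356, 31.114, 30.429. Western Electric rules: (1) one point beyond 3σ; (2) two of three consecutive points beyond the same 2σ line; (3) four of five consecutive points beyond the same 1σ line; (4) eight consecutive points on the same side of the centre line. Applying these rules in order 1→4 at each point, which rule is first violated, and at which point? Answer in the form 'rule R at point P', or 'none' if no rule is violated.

rule 1 at point 10

Zone of each point (C = within 1σ̂, B = 1σ̂–2σ̂, A = 2σ̂–3σ̂, * = beyond 3σ̂; sign = side of CL): 1:+C, 2:+C, 3:-C, 4:-C, 5:-C, 6:+C, 7:+B, 8:-C, 9:-B, 10:-*
Rule 1 (one point beyond the 3σ limits) is satisfied at point 10.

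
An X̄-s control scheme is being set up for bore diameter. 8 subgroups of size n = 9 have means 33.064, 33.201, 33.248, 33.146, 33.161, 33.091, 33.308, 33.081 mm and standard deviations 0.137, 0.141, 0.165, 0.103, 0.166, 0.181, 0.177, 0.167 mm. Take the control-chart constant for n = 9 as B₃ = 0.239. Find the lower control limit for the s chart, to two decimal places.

s̄ = (0.137 + 0.141 + 0.165 + 0.103 + 0.166 + 0.181 + 0.177 + 0.167) / 8 = 0.1546
LCL_s = B₃·s̄ = 0.239 × 0.1546 = 0.0370

0.04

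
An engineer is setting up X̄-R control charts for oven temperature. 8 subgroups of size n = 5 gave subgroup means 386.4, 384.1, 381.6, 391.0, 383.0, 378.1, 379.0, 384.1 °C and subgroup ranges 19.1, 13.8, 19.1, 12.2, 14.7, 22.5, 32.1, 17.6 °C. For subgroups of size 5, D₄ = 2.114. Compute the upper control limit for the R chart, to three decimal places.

R̄ = (19.1 + 13.8 + 19.1 + 12.2 + 14.7 + 22.5 + 32.1 + 17.6) / 8 = 151.1000 / 8 = 18.8875
UCL_R = D₄·R̄ = 2.114 × 18.8875 = 39.9282

39.928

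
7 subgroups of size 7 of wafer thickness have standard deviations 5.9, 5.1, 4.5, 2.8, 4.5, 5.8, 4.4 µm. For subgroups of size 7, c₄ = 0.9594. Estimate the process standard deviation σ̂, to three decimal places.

4.914

s̄ = (5.9 + 5.1 + 4.5 + 2.8 + 4.5 + 5.8 + 4.4) / 7 = 4.7143
σ̂ = s̄ / c₄ = 4.7143 / 0.9594 = 4.9138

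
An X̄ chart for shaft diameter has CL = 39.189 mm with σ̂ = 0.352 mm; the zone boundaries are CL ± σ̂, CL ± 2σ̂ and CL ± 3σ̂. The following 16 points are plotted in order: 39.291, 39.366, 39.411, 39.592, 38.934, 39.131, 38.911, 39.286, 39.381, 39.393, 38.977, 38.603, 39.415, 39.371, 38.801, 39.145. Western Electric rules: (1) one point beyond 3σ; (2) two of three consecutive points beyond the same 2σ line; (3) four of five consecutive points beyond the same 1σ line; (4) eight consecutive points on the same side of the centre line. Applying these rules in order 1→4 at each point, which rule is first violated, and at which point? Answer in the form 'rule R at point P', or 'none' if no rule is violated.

none

Zone of each point (C = within 1σ̂, B = 1σ̂–2σ̂, A = 2σ̂–3σ̂, * = beyond 3σ̂; sign = side of CL): 1:+C, 2:+C, 3:+C, 4:+B, 5:-C, 6:-C, 7:-C, 8:+C, 9:+C, 10:+C, 11:-C, 12:-B, 13:+C, 14:+C, 15:-B, 16:-C
No rule fires across all 16 points.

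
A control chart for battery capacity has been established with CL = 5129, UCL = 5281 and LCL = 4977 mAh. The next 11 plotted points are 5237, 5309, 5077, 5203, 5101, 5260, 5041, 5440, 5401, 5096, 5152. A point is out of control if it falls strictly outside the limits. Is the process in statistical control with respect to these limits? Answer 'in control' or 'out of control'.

Compare each point to [4977, 5281]: sample 2 = 5309 > UCL; sample 8 = 5440 > UCL; sample 9 = 5401 > UCL.

out of control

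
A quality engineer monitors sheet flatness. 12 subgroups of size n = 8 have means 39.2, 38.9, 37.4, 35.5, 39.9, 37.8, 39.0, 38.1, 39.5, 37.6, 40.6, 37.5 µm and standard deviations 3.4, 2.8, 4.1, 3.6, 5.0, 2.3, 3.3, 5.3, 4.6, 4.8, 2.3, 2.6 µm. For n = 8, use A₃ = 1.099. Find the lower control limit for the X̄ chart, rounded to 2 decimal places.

X̄̄ = (39.2 + 38.9 + 37.4 + 35.5 + 39.9 + 37.8 + 39.0 + 38.1 + 39.5 + 37.6 + 40.6 + 37.5) / 12 = 38.4167
s̄ = (3.4 + 2.8 + 4.1 + 3.6 + 5.0 + 2.3 + 3.3 + 5.3 + 4.6 + 4.8 + 2.3 + 2.6) / 12 = 3.6750
LCL = X̄̄ − A₃·s̄ = 38.4167 − 1.099 × 3.6750 = 34.3778

34.38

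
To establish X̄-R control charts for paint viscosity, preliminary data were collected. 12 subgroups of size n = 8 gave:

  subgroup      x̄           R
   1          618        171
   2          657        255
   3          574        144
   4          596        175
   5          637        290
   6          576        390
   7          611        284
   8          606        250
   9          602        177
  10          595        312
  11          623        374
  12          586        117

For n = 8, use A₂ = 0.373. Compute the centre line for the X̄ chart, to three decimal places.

606.750

X̄̄ = (618 + 657 + 574 + 596 + 637 + 576 + 611 + 606 + 602 + 595 + 623 + 586) / 12 = 7281.0000 / 12 = 606.7500
CL = X̄̄ = 606.7500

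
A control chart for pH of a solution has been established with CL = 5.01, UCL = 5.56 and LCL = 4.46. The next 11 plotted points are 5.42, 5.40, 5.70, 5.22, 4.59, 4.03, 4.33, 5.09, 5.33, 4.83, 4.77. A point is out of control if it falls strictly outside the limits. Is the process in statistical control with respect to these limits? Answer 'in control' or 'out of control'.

out of control

Compare each point to [4.46, 5.56]: sample 3 = 5.70 > UCL; sample 6 = 4.03 < LCL; sample 7 = 4.33 < LCL.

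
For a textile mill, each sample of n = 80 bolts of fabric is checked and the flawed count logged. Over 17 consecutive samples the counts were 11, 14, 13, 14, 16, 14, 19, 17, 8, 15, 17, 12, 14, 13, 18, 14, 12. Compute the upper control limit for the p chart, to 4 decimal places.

p̄ = Σdᵢ / (k·n) = 241 / (17 × 80) = 0.17721
UCL = p̄ + 3·√(p̄(1−p̄)/n) = 0.17721 + 3 × √(0.17721×0.82279/80) = 0.17721 + 3 × 0.04269 = 0.30528

0.3053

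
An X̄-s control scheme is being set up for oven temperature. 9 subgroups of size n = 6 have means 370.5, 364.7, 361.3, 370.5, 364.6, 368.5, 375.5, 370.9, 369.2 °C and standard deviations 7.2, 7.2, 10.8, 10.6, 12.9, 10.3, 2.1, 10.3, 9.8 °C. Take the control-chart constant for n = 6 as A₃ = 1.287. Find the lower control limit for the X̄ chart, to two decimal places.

356.80

X̄̄ = (370.5 + 364.7 + 361.3 + 370.5 + 364.6 + 368.5 + 375.5 + 370.9 + 369.2) / 9 = 368.4111
s̄ = (7.2 + 7.2 + 10.8 + 10.6 + 12.9 + 10.3 + 2.1 + 10.3 + 9.8) / 9 = 9.0222
LCL = X̄̄ − A₃·s̄ = 368.4111 − 1.287 × 9.0222 = 356.7995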